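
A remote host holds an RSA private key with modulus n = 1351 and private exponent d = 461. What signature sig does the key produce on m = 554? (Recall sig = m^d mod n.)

1051

Squares mod 1351: m^1≡554, m^2≡239, m^4≡379, m^8≡435, m^16≡85, m^32≡470, m^64≡687, m^128≡470, m^256≡687
461 = 256 + 128 + 64 + 8 + 4 + 1, so m^461 ≡ 687·470·687·435·379·554 ≡ 1051 (mod 1351)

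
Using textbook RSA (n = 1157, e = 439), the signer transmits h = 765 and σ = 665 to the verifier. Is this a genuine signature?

genuine

σ^2 ≡ 665^2 = 442225 ≡ 251
σ^4 ≡ 251^2 = 63001 ≡ 523
σ^8 ≡ 523^2 = 273529 ≡ 477
σ^16 ≡ 477^2 = 227529 ≡ 757
σ^32 ≡ 757^2 = 573049 ≡ 334
σ^64 ≡ 334^2 = 111556 ≡ 484
σ^128 ≡ 484^2 = 234256 ≡ 542
σ^256 ≡ 542^2 = 293764 ≡ 1043
439 = 256 + 128 + 32 + 16 + 4 + 2 + 1, so σ^439 ≡ 1043·542·334·757·523·251·665 ≡ 765 (mod 1157)
σ^439 mod 1157 = 765 matches h.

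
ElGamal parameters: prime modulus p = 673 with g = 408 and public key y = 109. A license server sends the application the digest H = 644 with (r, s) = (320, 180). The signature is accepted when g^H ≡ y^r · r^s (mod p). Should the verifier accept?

accept

Left side g^H mod p:
Squares mod 673: 408^1≡408, 408^2≡233, 408^4≡449, 408^8≡374, 408^16≡565, 408^32≡223, 408^64≡600, 408^128≡618, 408^256≡333, 408^512≡517
644 = 512 + 128 + 4, so 408^644 ≡ 517·618·449 ≡ 168 (mod 673)
Right side y^r · r^s mod p:
Squares mod 673: 109^1≡109, 109^2≡440, 109^4≡449, 109^8≡374, 109^16≡565, 109^32≡223, 109^64≡600, 109^128≡618, 109^256≡333
320 = 256 + 64, so 109^320 ≡ 333·600 ≡ 592 (mod 673)
Squares mod 673: 320^1≡320, 320^2≡104, 320^4≡48, 320^8≡285, 320^16≡465, 320^32≡192, 320^64≡522, 320^128≡592
180 = 128 + 32 + 16 + 4, so 320^180 ≡ 592·192·465·48 ≡ 646 (mod 673)
592·646 = 382432 ≡ 168 (mod 673)
168 ≡ 168 (mod 673), so the signature is genuine.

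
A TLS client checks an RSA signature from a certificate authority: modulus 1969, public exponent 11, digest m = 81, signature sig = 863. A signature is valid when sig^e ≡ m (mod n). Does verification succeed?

sig^2 ≡ 863^2 = 744769 ≡ 487
sig^4 ≡ 487^2 = 237169 ≡ 889
sig^8 ≡ 889^2 = 790321 ≡ 752
11 = 8 + 2 + 1, so sig^11 ≡ 752·487·863 ≡ 1215 (mod 1969)
sig^11 mod 1969 = 1215, but m = 81.

fails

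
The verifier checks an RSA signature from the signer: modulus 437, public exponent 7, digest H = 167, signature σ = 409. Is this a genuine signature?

Squares mod 437: σ^1≡409, σ^2≡347, σ^4≡234
7 = 4 + 2 + 1, so σ^7 ≡ 234·347·409 ≡ 167 (mod 437)
σ^7 mod 437 = 167 matches H.

genuine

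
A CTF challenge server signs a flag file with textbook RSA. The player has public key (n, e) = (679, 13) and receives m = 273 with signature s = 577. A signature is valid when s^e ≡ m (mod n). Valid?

no

s^13 mod 679 = 262
The recovered value 262 does not match the digest 273.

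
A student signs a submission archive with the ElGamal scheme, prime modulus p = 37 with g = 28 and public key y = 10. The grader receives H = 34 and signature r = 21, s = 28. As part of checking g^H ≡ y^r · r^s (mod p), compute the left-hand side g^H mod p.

16

28^2 = 784 ≡ 7
28^4 ≡ 7^2 = 49 ≡ 12
28^8 ≡ 12^2 = 144 ≡ 33
28^16 ≡ 33^2 = 1089 ≡ 16
28^32 ≡ 16^2 = 256 ≡ 34
34 = 32 + 2, so 28^34 ≡ 34·7 ≡ 16 (mod 37)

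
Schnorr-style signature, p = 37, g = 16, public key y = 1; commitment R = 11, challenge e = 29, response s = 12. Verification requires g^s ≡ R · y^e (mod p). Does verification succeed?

fails

g^s mod p:
16^2 = 256 ≡ 34
16^4 ≡ 34^2 = 1156 ≡ 9
16^8 ≡ 9^2 = 81 ≡ 7
12 = 8 + 4, so 16^12 ≡ 7·9 ≡ 26 (mod 37)
R · y^e mod p:
1^2 = 1
1^4 ≡ 1^2 = 1
1^8 ≡ 1^2 = 1
1^16 ≡ 1^2 = 1
29 = 16 + 8 + 4 + 1, so 1^29 ≡ 1·1·1·1 ≡ 1 (mod 37)
11·1 = 11 ≡ 11 (mod 37)
26 ≠ 11; the check fails.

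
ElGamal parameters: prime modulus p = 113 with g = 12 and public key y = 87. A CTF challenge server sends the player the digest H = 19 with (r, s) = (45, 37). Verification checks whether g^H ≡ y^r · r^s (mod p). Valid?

Left side g^H mod p:
12^2 = 144 ≡ 31
12^4 ≡ 31^2 = 961 ≡ 57
12^8 ≡ 57^2 = 3249 ≡ 85
12^16 ≡ 85^2 = 7225 ≡ 106
19 = 16 + 2 + 1, so 12^19 ≡ 106·31·12 ≡ 108 (mod 113)
Right side y^r · r^s mod p:
87^2 = 7569 ≡ 111
87^4 ≡ 111^2 = 12321 ≡ 4
87^8 ≡ 4^2 = 16
87^16 ≡ 16^2 = 256 ≡ 30
87^32 ≡ 30^2 = 900 ≡ 109
45 = 32 + 8 + 4 + 1, so 87^45 ≡ 109·16·4·87 ≡ 102 (mod 113)
45^2 = 2025 ≡ 104
45^4 ≡ 104^2 = 10816 ≡ 81
45^8 ≡ 81^2 = 6561 ≡ 7
45^16 ≡ 7^2 = 49
45^32 ≡ 49^2 = 2401 ≡ 28
37 = 32 + 4 + 1, so 45^37 ≡ 28·81·45 ≡ 21 (mod 113)
102·21 = 2142 ≡ 108 (mod 113)
108 ≡ 108 (mod 113), so the signature is genuine.

yes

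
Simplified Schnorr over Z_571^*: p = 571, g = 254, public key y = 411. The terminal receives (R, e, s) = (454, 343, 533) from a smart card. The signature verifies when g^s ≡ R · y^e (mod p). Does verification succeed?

g^s mod p:
254^2 = 64516 ≡ 564
254^4 ≡ 564^2 = 318096 ≡ 49
254^8 ≡ 49^2 = 2401 ≡ 117
254^16 ≡ 117^2 = 13689 ≡ 556
254^32 ≡ 556^2 = 309136 ≡ 225
254^64 ≡ 225^2 = 50625 ≡ 377
254^128 ≡ 377^2 = 142129 ≡ 521
254^256 ≡ 521^2 = 271441 ≡ 216
254^512 ≡ 216^2 = 46656 ≡ 405
533 = 512 + 16 + 4 + 1, so 254^533 ≡ 405·556·49·254 ≡ 86 (mod 571)
R · y^e mod p:
411^2 = 168921 ≡ 476
411^4 ≡ 476^2 = 226576 ≡ 460
411^8 ≡ 460^2 = 211600 ≡ 330
411^16 ≡ 330^2 = 108900 ≡ 410
411^32 ≡ 410^2 = 168100 ≡ 226
411^64 ≡ 226^2 = 51076 ≡ 257
411^128 ≡ 257^2 = 66049 ≡ 384
411^256 ≡ 384^2 = 147456 ≡ 138
343 = 256 + 64 + 16 + 4 + 2 + 1, so 411^343 ≡ 138·257·410·460·476·411 ≡ 125 (mod 571)
454·125 = 56750 ≡ 221 (mod 571)
86 ≠ 221; the check fails.

fails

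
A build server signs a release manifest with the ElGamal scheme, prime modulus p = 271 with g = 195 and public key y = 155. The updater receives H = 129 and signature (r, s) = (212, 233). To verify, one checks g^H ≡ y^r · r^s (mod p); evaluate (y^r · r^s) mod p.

155^212 mod 271 = 265
212^233 mod 271 = 22
y^r · r^s ≡ 265·22 = 5830 ≡ 139 (mod 271)

139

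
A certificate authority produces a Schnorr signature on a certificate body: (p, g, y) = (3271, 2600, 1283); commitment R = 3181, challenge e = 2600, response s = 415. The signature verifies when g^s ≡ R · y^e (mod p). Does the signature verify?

g^s mod p:
Squares mod 3271: 2600^1≡2600, 2600^2≡2114, 2600^4≡810, 2600^8≡1900, 2600^16≡2087, 2600^32≡1868, 2600^64≡2538, 2600^128≡845, 2600^256≡947
415 = 256 + 128 + 16 + 8 + 4 + 2 + 1, so 2600^415 ≡ 947·845·2087·1900·810·2114·2600 ≡ 209 (mod 3271)
R · y^e mod p:
Squares mod 3271: 1283^1≡1283, 1283^2≡776, 1283^4≡312, 1283^8≡2485, 1283^16≡2848, 1283^32≡2295, 1283^64≡715, 1283^128≡949, 1283^256≡1076, 1283^512≡3113, 1283^1024≡2067, 1283^2048≡563
2600 = 2048 + 512 + 32 + 8, so 1283^2600 ≡ 563·3113·2295·2485 ≡ 2142 (mod 3271)
3181·2142 = 6813702 ≡ 209 (mod 3271)
209 ≡ 209 (mod 3271); signature holds.

verifies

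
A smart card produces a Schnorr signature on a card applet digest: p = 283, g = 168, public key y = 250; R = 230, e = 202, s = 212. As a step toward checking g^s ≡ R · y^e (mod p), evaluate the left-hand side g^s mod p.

161

168^212 mod 283 = 161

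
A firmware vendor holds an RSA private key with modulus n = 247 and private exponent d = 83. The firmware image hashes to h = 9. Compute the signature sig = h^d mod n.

Squares mod 247: h^1≡9, h^2≡81, h^4≡139, h^8≡55, h^16≡61, h^32≡16, h^64≡9
83 = 64 + 16 + 2 + 1, so h^83 ≡ 9·61·81·9 ≡ 81 (mod 247)

81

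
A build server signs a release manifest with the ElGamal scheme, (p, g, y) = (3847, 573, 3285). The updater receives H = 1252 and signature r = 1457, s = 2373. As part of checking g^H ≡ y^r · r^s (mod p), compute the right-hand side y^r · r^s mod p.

3285^1457 mod 3847 = 3152
1457^2373 mod 3847 = 920
y^r · r^s ≡ 3152·920 = 2899840 ≡ 3049 (mod 3847)

3049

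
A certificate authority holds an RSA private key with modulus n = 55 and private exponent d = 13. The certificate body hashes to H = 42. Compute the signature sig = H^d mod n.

47

H^2 ≡ 42^2 = 1764 ≡ 4
H^4 ≡ 4^2 = 16
H^8 ≡ 16^2 = 256 ≡ 36
13 = 8 + 4 + 1, so H^13 ≡ 36·16·42 ≡ 47 (mod 55)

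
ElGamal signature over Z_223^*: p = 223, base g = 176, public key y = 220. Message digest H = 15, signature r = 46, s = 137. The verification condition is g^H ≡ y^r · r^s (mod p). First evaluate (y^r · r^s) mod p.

167

220^2 = 48400 ≡ 9
220^4 ≡ 9^2 = 81
220^8 ≡ 81^2 = 6561 ≡ 94
220^16 ≡ 94^2 = 8836 ≡ 139
220^32 ≡ 139^2 = 19321 ≡ 143
46 = 32 + 8 + 4 + 2, so 220^46 ≡ 143·94·81·9 ≡ 152 (mod 223)
46^2 = 2116 ≡ 109
46^4 ≡ 109^2 = 11881 ≡ 62
46^8 ≡ 62^2 = 3844 ≡ 53
46^16 ≡ 53^2 = 2809 ≡ 133
46^32 ≡ 133^2 = 17689 ≡ 72
46^64 ≡ 72^2 = 5184 ≡ 55
46^128 ≡ 55^2 = 3025 ≡ 126
137 = 128 + 8 + 1, so 46^137 ≡ 126·53·46 ≡ 117 (mod 223)
y^r · r^s ≡ 152·117 = 17784 ≡ 167 (mod 223)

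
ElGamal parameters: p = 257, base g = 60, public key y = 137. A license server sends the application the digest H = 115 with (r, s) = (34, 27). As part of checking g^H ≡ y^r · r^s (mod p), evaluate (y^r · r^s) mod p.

Squares mod 257: 137^1≡137, 137^2≡8, 137^4≡64, 137^8≡241, 137^16≡256, 137^32≡1
34 = 32 + 2, so 137^34 ≡ 1·8 ≡ 8 (mod 257)
Squares mod 257: 34^1≡34, 34^2≡128, 34^4≡193, 34^8≡241, 34^16≡256
27 = 16 + 8 + 2 + 1, so 34^27 ≡ 256·241·128·34 ≡ 242 (mod 257)
y^r · r^s ≡ 8·242 = 1936 ≡ 137 (mod 257)

137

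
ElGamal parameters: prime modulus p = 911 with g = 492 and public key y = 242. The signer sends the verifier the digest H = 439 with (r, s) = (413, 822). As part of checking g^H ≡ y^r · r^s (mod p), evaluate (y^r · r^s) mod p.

367

Squares mod 911: 242^1≡242, 242^2≡260, 242^4≡186, 242^8≡889, 242^16≡484, 242^32≡129, 242^64≡243, 242^128≡745, 242^256≡226
413 = 256 + 128 + 16 + 8 + 4 + 1, so 242^413 ≡ 226·745·484·889·186·242 ≡ 577 (mod 911)
Squares mod 911: 413^1≡413, 413^2≡212, 413^4≡305, 413^8≡103, 413^16≡588, 413^32≡475, 413^64≡608, 413^128≡709, 413^256≡720, 413^512≡41
822 = 512 + 256 + 32 + 16 + 4 + 2, so 413^822 ≡ 41·720·475·588·305·212 ≡ 78 (mod 911)
y^r · r^s ≡ 577·78 = 45006 ≡ 367 (mod 911)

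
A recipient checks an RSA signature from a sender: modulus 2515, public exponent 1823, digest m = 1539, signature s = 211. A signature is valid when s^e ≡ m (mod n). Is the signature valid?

invalid

s^2 ≡ 211^2 = 44521 ≡ 1766
s^4 ≡ 1766^2 = 3118756 ≡ 156
s^8 ≡ 156^2 = 24336 ≡ 1701
s^16 ≡ 1701^2 = 2893401 ≡ 1151
s^32 ≡ 1151^2 = 1324801 ≡ 1911
s^64 ≡ 1911^2 = 3651921 ≡ 141
s^128 ≡ 141^2 = 19881 ≡ 2276
s^256 ≡ 2276^2 = 5180176 ≡ 1791
s^512 ≡ 1791^2 = 3207681 ≡ 1056
s^1024 ≡ 1056^2 = 1115136 ≡ 991
1823 = 1024 + 512 + 256 + 16 + 8 + 4 + 2 + 1, so s^1823 ≡ 991·1056·1791·1151·1701·156·1766·211 ≡ 1991 (mod 2515)
1991 ≠ 1539, so verification fails.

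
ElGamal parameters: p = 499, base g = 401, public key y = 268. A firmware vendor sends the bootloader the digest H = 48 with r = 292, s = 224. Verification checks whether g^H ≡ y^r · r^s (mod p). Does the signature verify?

does not verify

Left side g^H mod p:
401^2 = 160801 ≡ 123
401^4 ≡ 123^2 = 15129 ≡ 159
401^8 ≡ 159^2 = 25281 ≡ 331
401^16 ≡ 331^2 = 109561 ≡ 280
401^32 ≡ 280^2 = 78400 ≡ 57
48 = 32 + 16, so 401^48 ≡ 57·280 ≡ 491 (mod 499)
Right side y^r · r^s mod p:
268^2 = 71824 ≡ 467
268^4 ≡ 467^2 = 218089 ≡ 26
268^8 ≡ 26^2 = 676 ≡ 177
268^16 ≡ 177^2 = 31329 ≡ 391
268^32 ≡ 391^2 = 152881 ≡ 187
268^64 ≡ 187^2 = 34969 ≡ 39
268^128 ≡ 39^2 = 1521 ≡ 24
268^256 ≡ 24^2 = 576 ≡ 77
292 = 256 + 32 + 4, so 268^292 ≡ 77·187·26 ≡ 124 (mod 499)
292^2 = 85264 ≡ 434
292^4 ≡ 434^2 = 188356 ≡ 233
292^8 ≡ 233^2 = 54289 ≡ 397
292^16 ≡ 397^2 = 157609 ≡ 424
292^32 ≡ 424^2 = 179776 ≡ 136
292^64 ≡ 136^2 = 18496 ≡ 33
292^128 ≡ 33^2 = 1089 ≡ 91
224 = 128 + 64 + 32, so 292^224 ≡ 91·33·136 ≡ 226 (mod 499)
124·226 = 28024 ≡ 80 (mod 499)
491 ≠ 80, so verification fails.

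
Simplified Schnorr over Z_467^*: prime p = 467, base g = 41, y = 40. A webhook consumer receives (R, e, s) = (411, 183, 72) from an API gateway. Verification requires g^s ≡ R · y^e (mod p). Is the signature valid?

invalid

g^s mod p:
41^2 = 1681 ≡ 280
41^4 ≡ 280^2 = 78400 ≡ 411
41^8 ≡ 411^2 = 168921 ≡ 334
41^16 ≡ 334^2 = 111556 ≡ 410
41^32 ≡ 410^2 = 168100 ≡ 447
41^64 ≡ 447^2 = 199809 ≡ 400
72 = 64 + 8, so 41^72 ≡ 400·334 ≡ 38 (mod 467)
R · y^e mod p:
40^2 = 1600 ≡ 199
40^4 ≡ 199^2 = 39601 ≡ 373
40^8 ≡ 373^2 = 139129 ≡ 430
40^16 ≡ 430^2 = 184900 ≡ 435
40^32 ≡ 435^2 = 189225 ≡ 90
40^64 ≡ 90^2 = 8100 ≡ 161
40^128 ≡ 161^2 = 25921 ≡ 236
183 = 128 + 32 + 16 + 4 + 2 + 1, so 40^183 ≡ 236·90·435·373·199·40 ≡ 122 (mod 467)
411·122 = 50142 ≡ 173 (mod 467)
38 ≠ 173; the check fails.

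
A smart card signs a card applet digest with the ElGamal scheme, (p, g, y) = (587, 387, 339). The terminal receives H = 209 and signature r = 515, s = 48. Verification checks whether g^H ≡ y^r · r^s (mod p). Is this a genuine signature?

Left side g^H mod p:
387^2 = 149769 ≡ 84
387^4 ≡ 84^2 = 7056 ≡ 12
387^8 ≡ 12^2 = 144
387^16 ≡ 144^2 = 20736 ≡ 191
387^32 ≡ 191^2 = 36481 ≡ 87
387^64 ≡ 87^2 = 7569 ≡ 525
387^128 ≡ 525^2 = 275625 ≡ 322
209 = 128 + 64 + 16 + 1, so 387^209 ≡ 322·525·191·387 ≡ 270 (mod 587)
Right side y^r · r^s mod p:
339^2 = 114921 ≡ 456
339^4 ≡ 456^2 = 207936 ≡ 138
339^8 ≡ 138^2 = 19044 ≡ 260
339^16 ≡ 260^2 = 67600 ≡ 95
339^32 ≡ 95^2 = 9025 ≡ 220
339^64 ≡ 220^2 = 48400 ≡ 266
339^128 ≡ 266^2 = 70756 ≡ 316
339^256 ≡ 316^2 = 99856 ≡ 66
339^512 ≡ 66^2 = 4356 ≡ 247
515 = 512 + 2 + 1, so 339^515 ≡ 247·456·339 ≡ 246 (mod 587)
515^2 = 265225 ≡ 488
515^4 ≡ 488^2 = 238144 ≡ 409
515^8 ≡ 409^2 = 167281 ≡ 573
515^16 ≡ 573^2 = 328329 ≡ 196
515^32 ≡ 196^2 = 38416 ≡ 261
48 = 32 + 16, so 515^48 ≡ 261·196 ≡ 87 (mod 587)
246·87 = 21402 ≡ 270 (mod 587)
270 ≡ 270 (mod 587), so the signature is genuine.

genuine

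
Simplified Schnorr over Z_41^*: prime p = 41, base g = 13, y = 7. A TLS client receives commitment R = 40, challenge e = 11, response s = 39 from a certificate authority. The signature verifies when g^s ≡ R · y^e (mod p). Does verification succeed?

g^s mod p:
13^2 = 169 ≡ 5
13^4 ≡ 5^2 = 25
13^8 ≡ 25^2 = 625 ≡ 10
13^16 ≡ 10^2 = 100 ≡ 18
13^32 ≡ 18^2 = 324 ≡ 37
39 = 32 + 4 + 2 + 1, so 13^39 ≡ 37·25·5·13 ≡ 19 (mod 41)
R · y^e mod p:
7^2 = 49 ≡ 8
7^4 ≡ 8^2 = 64 ≡ 23
7^8 ≡ 23^2 = 529 ≡ 37
11 = 8 + 2 + 1, so 7^11 ≡ 37·8·7 ≡ 22 (mod 41)
40·22 = 880 ≡ 19 (mod 41)
19 ≡ 19 (mod 41); signature holds.

passes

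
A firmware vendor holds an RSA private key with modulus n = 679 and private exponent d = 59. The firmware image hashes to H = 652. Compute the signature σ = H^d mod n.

477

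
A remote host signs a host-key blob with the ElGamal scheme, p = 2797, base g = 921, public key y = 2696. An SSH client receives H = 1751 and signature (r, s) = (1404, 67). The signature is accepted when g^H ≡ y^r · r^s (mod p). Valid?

yes

Left side g^H mod p:
921^2 = 848241 ≡ 750
921^4 ≡ 750^2 = 562500 ≡ 303
921^8 ≡ 303^2 = 91809 ≡ 2305
921^16 ≡ 2305^2 = 5313025 ≡ 1522
921^32 ≡ 1522^2 = 2316484 ≡ 568
921^64 ≡ 568^2 = 322624 ≡ 969
921^128 ≡ 969^2 = 938961 ≡ 1966
921^256 ≡ 1966^2 = 3865156 ≡ 2499
921^512 ≡ 2499^2 = 6245001 ≡ 2097
921^1024 ≡ 2097^2 = 4397409 ≡ 525
1751 = 1024 + 512 + 128 + 64 + 16 + 4 + 2 + 1, so 921^1751 ≡ 525·2097·1966·969·1522·303·750·921 ≡ 982 (mod 2797)
Right side y^r · r^s mod p:
2696^2 = 7268416 ≡ 1810
2696^4 ≡ 1810^2 = 3276100 ≡ 813
2696^8 ≡ 813^2 = 660969 ≡ 877
2696^16 ≡ 877^2 = 769129 ≡ 2751
2696^32 ≡ 2751^2 = 7568001 ≡ 2116
2696^64 ≡ 2116^2 = 4477456 ≡ 2256
2696^128 ≡ 2256^2 = 5089536 ≡ 1793
2696^256 ≡ 1793^2 = 3214849 ≡ 1096
2696^512 ≡ 1096^2 = 1201216 ≡ 1303
2696^1024 ≡ 1303^2 = 1697809 ≡ 30
1404 = 1024 + 256 + 64 + 32 + 16 + 8 + 4, so 2696^1404 ≡ 30·1096·2256·2116·2751·877·813 ≡ 308 (mod 2797)
1404^2 = 1971216 ≡ 2128
1404^4 ≡ 2128^2 = 4528384 ≡ 41
1404^8 ≡ 41^2 = 1681
1404^16 ≡ 1681^2 = 2825761 ≡ 791
1404^32 ≡ 791^2 = 625681 ≡ 1950
1404^64 ≡ 1950^2 = 3802500 ≡ 1377
67 = 64 + 2 + 1, so 1404^67 ≡ 1377·2128·1404 ≡ 94 (mod 2797)
308·94 = 28952 ≡ 982 (mod 2797)
982 ≡ 982 (mod 2797), so the signature is genuine.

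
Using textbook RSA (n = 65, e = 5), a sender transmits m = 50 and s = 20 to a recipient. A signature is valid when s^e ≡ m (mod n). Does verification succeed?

passes

s^2 ≡ 20^2 = 400 ≡ 10
s^4 ≡ 10^2 = 100 ≡ 35
5 = 4 + 1, so s^5 ≡ 35·20 ≡ 50 (mod 65)
Since 50 equals the digest 50, verification succeeds.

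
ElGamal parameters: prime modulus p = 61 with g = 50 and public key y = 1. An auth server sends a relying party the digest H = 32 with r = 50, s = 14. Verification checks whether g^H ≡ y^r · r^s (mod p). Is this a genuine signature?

Left side g^H mod p:
50^2 = 2500 ≡ 60
50^4 ≡ 60^2 = 3600 ≡ 1
50^8 ≡ 1^2 = 1
50^16 ≡ 1^2 = 1
50^32 ≡ 1^2 = 1
Right side y^r · r^s mod p:
1^2 = 1
1^4 ≡ 1^2 = 1
1^8 ≡ 1^2 = 1
1^16 ≡ 1^2 = 1
1^32 ≡ 1^2 = 1
50 = 32 + 16 + 2, so 1^50 ≡ 1·1·1 ≡ 1 (mod 61)
50^2 = 2500 ≡ 60
50^4 ≡ 60^2 = 3600 ≡ 1
50^8 ≡ 1^2 = 1
14 = 8 + 4 + 2, so 50^14 ≡ 1·1·60 ≡ 60 (mod 61)
1·60 = 60 ≡ 60 (mod 61)
1 ≠ 60, so verification fails.

forged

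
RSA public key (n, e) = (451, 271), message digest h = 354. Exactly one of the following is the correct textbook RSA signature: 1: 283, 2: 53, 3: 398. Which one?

3

Candidate 1: Squares mod 451: 283^1≡283, 283^2≡262, 283^4≡92, 283^8≡346, 283^16≡201, 283^32≡262, 283^64≡92, 283^128≡346, 283^256≡201; 271 = 256 + 8 + 4 + 2 + 1, so 283^271 ≡ 201·346·92·262·283 ≡ 283 (mod 451)
Candidate 2: Squares mod 451: 53^1≡53, 53^2≡103, 53^4≡236, 53^8≡223, 53^16≡119, 53^32≡180, 53^64≡379, 53^128≡223, 53^256≡119; 271 = 256 + 8 + 4 + 2 + 1, so 53^271 ≡ 119·223·236·103·53 ≡ 97 (mod 451)
Candidate 3: Squares mod 451: 398^1≡398, 398^2≡103, 398^4≡236, 398^8≡223, 398^16≡119, 398^32≡180, 398^64≡379, 398^128≡223, 398^256≡119; 271 = 256 + 8 + 4 + 2 + 1, so 398^271 ≡ 119·223·236·103·398 ≡ 354 (mod 451)
  → matches h = 354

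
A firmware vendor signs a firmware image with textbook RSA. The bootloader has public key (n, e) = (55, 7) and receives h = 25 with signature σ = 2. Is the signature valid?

invalid

σ^2 ≡ 2^2 = 4
σ^4 ≡ 4^2 = 16
7 = 4 + 2 + 1, so σ^7 ≡ 16·4·2 ≡ 18 (mod 55)
σ^7 mod 55 = 18, but h = 25.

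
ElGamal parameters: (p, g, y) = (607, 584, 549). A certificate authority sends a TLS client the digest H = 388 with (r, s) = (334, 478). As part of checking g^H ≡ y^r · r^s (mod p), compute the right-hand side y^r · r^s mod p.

549^2 = 301401 ≡ 329
549^4 ≡ 329^2 = 108241 ≡ 195
549^8 ≡ 195^2 = 38025 ≡ 391
549^16 ≡ 391^2 = 152881 ≡ 524
549^32 ≡ 524^2 = 274576 ≡ 212
549^64 ≡ 212^2 = 44944 ≡ 26
549^128 ≡ 26^2 = 676 ≡ 69
549^256 ≡ 69^2 = 4761 ≡ 512
334 = 256 + 64 + 8 + 4 + 2, so 549^334 ≡ 512·26·391·195·329 ≡ 101 (mod 607)
334^2 = 111556 ≡ 475
334^4 ≡ 475^2 = 225625 ≡ 428
334^8 ≡ 428^2 = 183184 ≡ 477
334^16 ≡ 477^2 = 227529 ≡ 511
334^32 ≡ 511^2 = 261121 ≡ 111
334^64 ≡ 111^2 = 12321 ≡ 181
334^128 ≡ 181^2 = 32761 ≡ 590
334^256 ≡ 590^2 = 348100 ≡ 289
478 = 256 + 128 + 64 + 16 + 8 + 4 + 2, so 334^478 ≡ 289·590·181·511·477·428·475 ≡ 357 (mod 607)
y^r · r^s ≡ 101·357 = 36057 ≡ 244 (mod 607)

244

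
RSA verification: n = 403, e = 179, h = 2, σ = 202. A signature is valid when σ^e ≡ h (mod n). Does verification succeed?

passes

σ^2 ≡ 202^2 = 40804 ≡ 101
σ^4 ≡ 101^2 = 10201 ≡ 126
σ^8 ≡ 126^2 = 15876 ≡ 159
σ^16 ≡ 159^2 = 25281 ≡ 295
σ^32 ≡ 295^2 = 87025 ≡ 380
σ^64 ≡ 380^2 = 144400 ≡ 126
σ^128 ≡ 126^2 = 15876 ≡ 159
179 = 128 + 32 + 16 + 2 + 1, so σ^179 ≡ 159·380·295·101·202 ≡ 2 (mod 403)
Since 2 equals the digest 2, verification succeeds.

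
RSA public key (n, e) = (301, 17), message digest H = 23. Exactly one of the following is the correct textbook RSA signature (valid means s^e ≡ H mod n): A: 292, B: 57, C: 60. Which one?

Candidate A: Squares mod 301: 292^1≡292, 292^2≡81, 292^4≡240, 292^8≡109, 292^16≡142; 17 = 16 + 1, so 292^17 ≡ 142·292 ≡ 227 (mod 301)
Candidate B: Squares mod 301: 57^1≡57, 57^2≡239, 57^4≡232, 57^8≡246, 57^16≡15; 17 = 16 + 1, so 57^17 ≡ 15·57 ≡ 253 (mod 301)
Candidate C: Squares mod 301: 60^1≡60, 60^2≡289, 60^4≡144, 60^8≡268, 60^16≡186; 17 = 16 + 1, so 60^17 ≡ 186·60 ≡ 23 (mod 301)
  → matches H = 23

C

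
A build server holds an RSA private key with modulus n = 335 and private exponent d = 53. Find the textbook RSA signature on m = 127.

17

Squares mod 335: m^1≡127, m^2≡49, m^4≡56, m^8≡121, m^16≡236, m^32≡86
53 = 32 + 16 + 4 + 1, so m^53 ≡ 86·236·56·127 ≡ 17 (mod 335)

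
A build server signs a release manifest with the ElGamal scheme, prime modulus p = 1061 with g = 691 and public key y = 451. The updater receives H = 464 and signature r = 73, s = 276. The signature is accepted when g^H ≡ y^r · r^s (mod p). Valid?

yes

Left side g^H mod p:
691^2 = 477481 ≡ 31
691^4 ≡ 31^2 = 961
691^8 ≡ 961^2 = 923521 ≡ 451
691^16 ≡ 451^2 = 203401 ≡ 750
691^32 ≡ 750^2 = 562500 ≡ 170
691^64 ≡ 170^2 = 28900 ≡ 253
691^128 ≡ 253^2 = 64009 ≡ 349
691^256 ≡ 349^2 = 121801 ≡ 847
464 = 256 + 128 + 64 + 16, so 691^464 ≡ 847·349·253·750 ≡ 278 (mod 1061)
Right side y^r · r^s mod p:
451^2 = 203401 ≡ 750
451^4 ≡ 750^2 = 562500 ≡ 170
451^8 ≡ 170^2 = 28900 ≡ 253
451^16 ≡ 253^2 = 64009 ≡ 349
451^32 ≡ 349^2 = 121801 ≡ 847
451^64 ≡ 847^2 = 717409 ≡ 173
73 = 64 + 8 + 1, so 451^73 ≡ 173·253·451 ≡ 975 (mod 1061)
73^2 = 5329 ≡ 24
73^4 ≡ 24^2 = 576
73^8 ≡ 576^2 = 331776 ≡ 744
73^16 ≡ 744^2 = 553536 ≡ 755
73^32 ≡ 755^2 = 570025 ≡ 268
73^64 ≡ 268^2 = 71824 ≡ 737
73^128 ≡ 737^2 = 543169 ≡ 998
73^256 ≡ 998^2 = 996004 ≡ 786
276 = 256 + 16 + 4, so 73^276 ≡ 786·755·576 ≡ 737 (mod 1061)
975·737 = 718575 ≡ 278 (mod 1061)
278 ≡ 278 (mod 1061), so the signature is genuine.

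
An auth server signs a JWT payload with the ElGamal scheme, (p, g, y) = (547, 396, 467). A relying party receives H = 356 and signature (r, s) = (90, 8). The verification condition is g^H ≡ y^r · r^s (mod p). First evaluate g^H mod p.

149

396^2 = 156816 ≡ 374
396^4 ≡ 374^2 = 139876 ≡ 391
396^8 ≡ 391^2 = 152881 ≡ 268
396^16 ≡ 268^2 = 71824 ≡ 167
396^32 ≡ 167^2 = 27889 ≡ 539
396^64 ≡ 539^2 = 290521 ≡ 64
396^128 ≡ 64^2 = 4096 ≡ 267
396^256 ≡ 267^2 = 71289 ≡ 179
356 = 256 + 64 + 32 + 4, so 396^356 ≡ 179·64·539·391 ≡ 149 (mod 547)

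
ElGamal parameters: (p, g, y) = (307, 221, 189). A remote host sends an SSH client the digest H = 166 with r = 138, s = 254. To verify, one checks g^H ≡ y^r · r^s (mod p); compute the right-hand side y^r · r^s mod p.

Squares mod 307: 189^1≡189, 189^2≡109, 189^4≡215, 189^8≡175, 189^16≡232, 189^32≡99, 189^64≡284, 189^128≡222
138 = 128 + 8 + 2, so 189^138 ≡ 222·175·109 ≡ 199 (mod 307)
Squares mod 307: 138^1≡138, 138^2≡10, 138^4≡100, 138^8≡176, 138^16≡276, 138^32≡40, 138^64≡65, 138^128≡234
254 = 128 + 64 + 32 + 16 + 8 + 4 + 2, so 138^254 ≡ 234·65·40·276·176·100·10 ≡ 11 (mod 307)
y^r · r^s ≡ 199·11 = 2189 ≡ 40 (mod 307)

40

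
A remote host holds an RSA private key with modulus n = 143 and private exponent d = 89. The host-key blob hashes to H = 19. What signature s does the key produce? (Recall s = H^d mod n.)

H^89 mod 143 = 106

106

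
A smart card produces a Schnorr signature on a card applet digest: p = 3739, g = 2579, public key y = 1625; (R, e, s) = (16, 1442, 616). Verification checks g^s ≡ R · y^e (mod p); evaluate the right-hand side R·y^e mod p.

3540

Squares mod 3739: 1625^1≡1625, 1625^2≡891, 1625^4≡1213, 1625^8≡1942, 1625^16≡2452, 1625^32≡3731, 1625^64≡64, 1625^128≡357, 1625^256≡323, 1625^512≡3376, 1625^1024≡904
1442 = 1024 + 256 + 128 + 32 + 2, so 1625^1442 ≡ 904·323·357·3731·891 ≡ 1156 (mod 3739)
R · y^e ≡ 16·1156 = 18496 ≡ 3540 (mod 3739)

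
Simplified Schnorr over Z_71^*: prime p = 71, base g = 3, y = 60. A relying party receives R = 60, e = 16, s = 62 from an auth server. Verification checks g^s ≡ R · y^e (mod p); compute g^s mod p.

49

Squares mod 71: 3^1≡3, 3^2≡9, 3^4≡10, 3^8≡29, 3^16≡60, 3^32≡50
62 = 32 + 16 + 8 + 4 + 2, so 3^62 ≡ 50·60·29·10·9 ≡ 49 (mod 71)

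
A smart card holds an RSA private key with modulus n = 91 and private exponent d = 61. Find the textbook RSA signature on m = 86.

Squares mod 91: m^1≡86, m^2≡25, m^4≡79, m^8≡53, m^16≡79, m^32≡53
61 = 32 + 16 + 8 + 4 + 1, so m^61 ≡ 53·79·53·79·86 ≡ 86 (mod 91)

86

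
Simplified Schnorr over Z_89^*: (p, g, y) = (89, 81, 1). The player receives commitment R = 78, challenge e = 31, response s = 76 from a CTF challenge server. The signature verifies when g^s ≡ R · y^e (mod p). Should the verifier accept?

g^s mod p:
81^76 mod 89 = 78
R · y^e mod p:
1^31 mod 89 = 1
78·1 = 78 ≡ 78 (mod 89)
78 ≡ 78 (mod 89); signature holds.

accept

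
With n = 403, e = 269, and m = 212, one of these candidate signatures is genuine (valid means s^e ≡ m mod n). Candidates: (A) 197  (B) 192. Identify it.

B

Candidate A: Squares mod 403: 197^1≡197, 197^2≡121, 197^4≡133, 197^8≡360, 197^16≡237, 197^32≡152, 197^64≡133, 197^128≡360, 197^256≡237; 269 = 256 + 8 + 4 + 1, so 197^269 ≡ 237·360·133·197 ≡ 110 (mod 403)
Candidate B: Squares mod 403: 192^1≡192, 192^2≡191, 192^4≡211, 192^8≡191, 192^16≡211, 192^32≡191, 192^64≡211, 192^128≡191, 192^256≡211; 269 = 256 + 8 + 4 + 1, so 192^269 ≡ 211·191·211·192 ≡ 212 (mod 403)
  → matches m = 212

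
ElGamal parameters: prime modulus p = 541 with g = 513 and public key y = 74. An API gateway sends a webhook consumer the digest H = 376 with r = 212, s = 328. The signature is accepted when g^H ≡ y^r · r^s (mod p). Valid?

Left side g^H mod p:
513^2 = 263169 ≡ 243
513^4 ≡ 243^2 = 59049 ≡ 80
513^8 ≡ 80^2 = 6400 ≡ 449
513^16 ≡ 449^2 = 201601 ≡ 349
513^32 ≡ 349^2 = 121801 ≡ 76
513^64 ≡ 76^2 = 5776 ≡ 366
513^128 ≡ 366^2 = 133956 ≡ 329
513^256 ≡ 329^2 = 108241 ≡ 41
376 = 256 + 64 + 32 + 16 + 8, so 513^376 ≡ 41·366·76·349·449 ≡ 118 (mod 541)
Right side y^r · r^s mod p:
74^2 = 5476 ≡ 66
74^4 ≡ 66^2 = 4356 ≡ 28
74^8 ≡ 28^2 = 784 ≡ 243
74^16 ≡ 243^2 = 59049 ≡ 80
74^32 ≡ 80^2 = 6400 ≡ 449
74^64 ≡ 449^2 = 201601 ≡ 349
74^128 ≡ 349^2 = 121801 ≡ 76
212 = 128 + 64 + 16 + 4, so 74^212 ≡ 76·349·80·28 ≡ 58 (mod 541)
212^2 = 44944 ≡ 41
212^4 ≡ 41^2 = 1681 ≡ 58
212^8 ≡ 58^2 = 3364 ≡ 118
212^16 ≡ 118^2 = 13924 ≡ 399
212^32 ≡ 399^2 = 159201 ≡ 147
212^64 ≡ 147^2 = 21609 ≡ 510
212^128 ≡ 510^2 = 260100 ≡ 420
212^256 ≡ 420^2 = 176400 ≡ 34
328 = 256 + 64 + 8, so 212^328 ≡ 34·510·118 ≡ 58 (mod 541)
58·58 = 3364 ≡ 118 (mod 541)
118 ≡ 118 (mod 541), so the signature is genuine.

yes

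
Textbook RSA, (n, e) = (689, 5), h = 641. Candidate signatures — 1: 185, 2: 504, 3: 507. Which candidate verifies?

2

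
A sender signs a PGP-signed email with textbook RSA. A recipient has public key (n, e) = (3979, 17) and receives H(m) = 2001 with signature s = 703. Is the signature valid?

Squares mod 3979: s^1≡703, s^2≡813, s^4≡455, s^8≡117, s^16≡1752
17 = 16 + 1, so s^17 ≡ 1752·703 ≡ 2145 (mod 3979)
s^17 mod 3979 = 2145, but H(m) = 2001.

invalid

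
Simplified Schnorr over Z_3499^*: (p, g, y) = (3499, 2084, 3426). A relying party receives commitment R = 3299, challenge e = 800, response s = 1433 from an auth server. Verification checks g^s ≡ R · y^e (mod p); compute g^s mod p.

1298

2084^1433 mod 3499 = 1298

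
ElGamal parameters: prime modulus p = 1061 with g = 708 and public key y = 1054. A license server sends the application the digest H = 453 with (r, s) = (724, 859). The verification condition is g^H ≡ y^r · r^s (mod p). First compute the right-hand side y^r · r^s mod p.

1054^2 = 1110916 ≡ 49
1054^4 ≡ 49^2 = 2401 ≡ 279
1054^8 ≡ 279^2 = 77841 ≡ 388
1054^16 ≡ 388^2 = 150544 ≡ 943
1054^32 ≡ 943^2 = 889249 ≡ 131
1054^64 ≡ 131^2 = 17161 ≡ 185
1054^128 ≡ 185^2 = 34225 ≡ 273
1054^256 ≡ 273^2 = 74529 ≡ 259
1054^512 ≡ 259^2 = 67081 ≡ 238
724 = 512 + 128 + 64 + 16 + 4, so 1054^724 ≡ 238·273·185·943·279 ≡ 493 (mod 1061)
724^2 = 524176 ≡ 42
724^4 ≡ 42^2 = 1764 ≡ 703
724^8 ≡ 703^2 = 494209 ≡ 844
724^16 ≡ 844^2 = 712336 ≡ 405
724^32 ≡ 405^2 = 164025 ≡ 631
724^64 ≡ 631^2 = 398161 ≡ 286
724^128 ≡ 286^2 = 81796 ≡ 99
724^256 ≡ 99^2 = 9801 ≡ 252
724^512 ≡ 252^2 = 63504 ≡ 905
859 = 512 + 256 + 64 + 16 + 8 + 2 + 1, so 724^859 ≡ 905·252·286·405·844·42·724 ≡ 775 (mod 1061)
y^r · r^s ≡ 493·775 = 382075 ≡ 115 (mod 1061)

115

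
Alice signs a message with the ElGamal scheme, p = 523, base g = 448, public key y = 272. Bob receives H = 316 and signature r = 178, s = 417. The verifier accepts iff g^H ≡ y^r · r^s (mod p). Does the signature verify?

Left side g^H mod p:
448^2 = 200704 ≡ 395
448^4 ≡ 395^2 = 156025 ≡ 171
448^8 ≡ 171^2 = 29241 ≡ 476
448^16 ≡ 476^2 = 226576 ≡ 117
448^32 ≡ 117^2 = 13689 ≡ 91
448^64 ≡ 91^2 = 8281 ≡ 436
448^128 ≡ 436^2 = 190096 ≡ 247
448^256 ≡ 247^2 = 61009 ≡ 341
316 = 256 + 32 + 16 + 8 + 4, so 448^316 ≡ 341·91·117·476·171 ≡ 166 (mod 523)
Right side y^r · r^s mod p:
272^2 = 73984 ≡ 241
272^4 ≡ 241^2 = 58081 ≡ 28
272^8 ≡ 28^2 = 784 ≡ 261
272^16 ≡ 261^2 = 68121 ≡ 131
272^32 ≡ 131^2 = 17161 ≡ 425
272^64 ≡ 425^2 = 180625 ≡ 190
272^128 ≡ 190^2 = 36100 ≡ 13
178 = 128 + 32 + 16 + 2, so 272^178 ≡ 13·425·131·241 ≡ 384 (mod 523)
178^2 = 31684 ≡ 304
178^4 ≡ 304^2 = 92416 ≡ 368
178^8 ≡ 368^2 = 135424 ≡ 490
178^16 ≡ 490^2 = 240100 ≡ 43
178^32 ≡ 43^2 = 1849 ≡ 280
178^64 ≡ 280^2 = 78400 ≡ 473
178^128 ≡ 473^2 = 223729 ≡ 408
178^256 ≡ 408^2 = 166464 ≡ 150
417 = 256 + 128 + 32 + 1, so 178^417 ≡ 150·408·280·178 ≡ 349 (mod 523)
384·349 = 134016 ≡ 128 (mod 523)
166 ≠ 128, so verification fails.

does not verify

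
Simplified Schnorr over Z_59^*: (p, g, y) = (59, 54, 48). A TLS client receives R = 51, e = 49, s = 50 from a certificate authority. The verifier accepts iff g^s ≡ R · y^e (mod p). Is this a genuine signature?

genuine

g^s mod p:
54^2 = 2916 ≡ 25
54^4 ≡ 25^2 = 625 ≡ 35
54^8 ≡ 35^2 = 1225 ≡ 45
54^16 ≡ 45^2 = 2025 ≡ 19
54^32 ≡ 19^2 = 361 ≡ 7
50 = 32 + 16 + 2, so 54^50 ≡ 7·19·25 ≡ 21 (mod 59)
R · y^e mod p:
48^2 = 2304 ≡ 3
48^4 ≡ 3^2 = 9
48^8 ≡ 9^2 = 81 ≡ 22
48^16 ≡ 22^2 = 484 ≡ 12
48^32 ≡ 12^2 = 144 ≡ 26
49 = 32 + 16 + 1, so 48^49 ≡ 26·12·48 ≡ 49 (mod 59)
51·49 = 2499 ≡ 21 (mod 59)
21 ≡ 21 (mod 59); signature holds.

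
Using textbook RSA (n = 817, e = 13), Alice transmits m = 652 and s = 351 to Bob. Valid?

yes

Squares mod 817: s^1≡351, s^2≡651, s^4≡595, s^8≡264
13 = 8 + 4 + 1, so s^13 ≡ 264·595·351 ≡ 652 (mod 817)
s^13 mod 817 = 652 matches m.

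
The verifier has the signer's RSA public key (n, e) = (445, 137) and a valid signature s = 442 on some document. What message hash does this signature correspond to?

Squares mod 445: s^1≡442, s^2≡9, s^4≡81, s^8≡331, s^16≡91, s^32≡271, s^64≡16, s^128≡256
137 = 128 + 8 + 1, so s^137 ≡ 256·331·442 ≡ 332 (mod 445)

332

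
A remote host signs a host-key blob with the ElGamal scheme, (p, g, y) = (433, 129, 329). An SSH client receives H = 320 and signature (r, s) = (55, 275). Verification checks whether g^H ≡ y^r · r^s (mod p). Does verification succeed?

fails

Left side g^H mod p:
129^2 = 16641 ≡ 187
129^4 ≡ 187^2 = 34969 ≡ 329
129^8 ≡ 329^2 = 108241 ≡ 424
129^16 ≡ 424^2 = 179776 ≡ 81
129^32 ≡ 81^2 = 6561 ≡ 66
129^64 ≡ 66^2 = 4356 ≡ 26
129^128 ≡ 26^2 = 676 ≡ 243
129^256 ≡ 243^2 = 59049 ≡ 161
320 = 256 + 64, so 129^320 ≡ 161·26 ≡ 289 (mod 433)
Right side y^r · r^s mod p:
329^2 = 108241 ≡ 424
329^4 ≡ 424^2 = 179776 ≡ 81
329^8 ≡ 81^2 = 6561 ≡ 66
329^16 ≡ 66^2 = 4356 ≡ 26
329^32 ≡ 26^2 = 676 ≡ 243
55 = 32 + 16 + 4 + 2 + 1, so 329^55 ≡ 243·26·81·424·329 ≡ 104 (mod 433)
55^2 = 3025 ≡ 427
55^4 ≡ 427^2 = 182329 ≡ 36
55^8 ≡ 36^2 = 1296 ≡ 430
55^16 ≡ 430^2 = 184900 ≡ 9
55^32 ≡ 9^2 = 81
55^64 ≡ 81^2 = 6561 ≡ 66
55^128 ≡ 66^2 = 4356 ≡ 26
55^256 ≡ 26^2 = 676 ≡ 243
275 = 256 + 16 + 2 + 1, so 55^275 ≡ 243·9·427·55 ≡ 101 (mod 433)
104·101 = 10504 ≡ 112 (mod 433)
289 ≠ 112, so verification fails.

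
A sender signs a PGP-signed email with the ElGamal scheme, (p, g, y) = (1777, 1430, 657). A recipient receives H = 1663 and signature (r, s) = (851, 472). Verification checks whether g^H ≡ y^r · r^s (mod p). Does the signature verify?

does not verify

Left side g^H mod p:
1430^2 = 2044900 ≡ 1350
1430^4 ≡ 1350^2 = 1822500 ≡ 1075
1430^8 ≡ 1075^2 = 1155625 ≡ 575
1430^16 ≡ 575^2 = 330625 ≡ 103
1430^32 ≡ 103^2 = 10609 ≡ 1724
1430^64 ≡ 1724^2 = 2972176 ≡ 1032
1430^128 ≡ 1032^2 = 1065024 ≡ 601
1430^256 ≡ 601^2 = 361201 ≡ 470
1430^512 ≡ 470^2 = 220900 ≡ 552
1430^1024 ≡ 552^2 = 304704 ≡ 837
1663 = 1024 + 512 + 64 + 32 + 16 + 8 + 4 + 2 + 1, so 1430^1663 ≡ 837·552·1032·1724·103·575·1075·1350·1430 ≡ 1217 (mod 1777)
Right side y^r · r^s mod p:
657^2 = 431649 ≡ 1615
657^4 ≡ 1615^2 = 2608225 ≡ 1366
657^8 ≡ 1366^2 = 1865956 ≡ 106
657^16 ≡ 106^2 = 11236 ≡ 574
657^32 ≡ 574^2 = 329476 ≡ 731
657^64 ≡ 731^2 = 534361 ≡ 1261
657^128 ≡ 1261^2 = 1590121 ≡ 1483
657^256 ≡ 1483^2 = 2199289 ≡ 1140
657^512 ≡ 1140^2 = 1299600 ≡ 613
851 = 512 + 256 + 64 + 16 + 2 + 1, so 657^851 ≡ 613·1140·1261·574·1615·657 ≡ 425 (mod 1777)
851^2 = 724201 ≡ 962
851^4 ≡ 962^2 = 925444 ≡ 1404
851^8 ≡ 1404^2 = 1971216 ≡ 523
851^16 ≡ 523^2 = 273529 ≡ 1648
851^32 ≡ 1648^2 = 2715904 ≡ 648
851^64 ≡ 648^2 = 419904 ≡ 532
851^128 ≡ 532^2 = 283024 ≡ 481
851^256 ≡ 481^2 = 231361 ≡ 351
472 = 256 + 128 + 64 + 16 + 8, so 851^472 ≡ 351·481·532·1648·523 ≡ 1094 (mod 1777)
425·1094 = 464950 ≡ 1153 (mod 1777)
1217 ≠ 1153, so verification fails.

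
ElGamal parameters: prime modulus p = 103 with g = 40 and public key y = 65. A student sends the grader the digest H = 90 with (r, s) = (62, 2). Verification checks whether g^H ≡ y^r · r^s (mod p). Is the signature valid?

valid

Left side g^H mod p:
40^90 mod 103 = 61
Right side y^r · r^s mod p:
65^62 mod 103 = 83
62^2 mod 103 = 33
83·33 = 2739 ≡ 61 (mod 103)
61 ≡ 61 (mod 103), so the signature is genuine.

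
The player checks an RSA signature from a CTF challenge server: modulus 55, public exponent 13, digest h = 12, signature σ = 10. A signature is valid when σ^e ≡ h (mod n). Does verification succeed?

fails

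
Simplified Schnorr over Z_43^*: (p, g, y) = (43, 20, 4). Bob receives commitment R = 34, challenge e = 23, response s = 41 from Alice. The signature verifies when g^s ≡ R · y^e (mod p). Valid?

g^s mod p:
Squares mod 43: 20^1≡20, 20^2≡13, 20^4≡40, 20^8≡9, 20^16≡38, 20^32≡25
41 = 32 + 8 + 1, so 20^41 ≡ 25·9·20 ≡ 28 (mod 43)
R · y^e mod p:
Squares mod 43: 4^1≡4, 4^2≡16, 4^4≡41, 4^8≡4, 4^16≡16
23 = 16 + 4 + 2 + 1, so 4^23 ≡ 16·41·16·4 ≡ 16 (mod 43)
34·16 = 544 ≡ 28 (mod 43)
28 ≡ 28 (mod 43); signature holds.

yes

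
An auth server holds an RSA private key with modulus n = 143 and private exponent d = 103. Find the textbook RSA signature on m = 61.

Squares mod 143: m^1≡61, m^2≡3, m^4≡9, m^8≡81, m^16≡126, m^32≡3, m^64≡9
103 = 64 + 32 + 4 + 2 + 1, so m^103 ≡ 9·3·9·3·61 ≡ 139 (mod 143)

139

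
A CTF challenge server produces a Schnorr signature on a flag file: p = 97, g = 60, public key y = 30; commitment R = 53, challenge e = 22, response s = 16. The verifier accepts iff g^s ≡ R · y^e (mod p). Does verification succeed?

g^s mod p:
60^16 mod 97 = 36
R · y^e mod p:
30^22 mod 97 = 8
53·8 = 424 ≡ 36 (mod 97)
36 ≡ 36 (mod 97); signature holds.

passes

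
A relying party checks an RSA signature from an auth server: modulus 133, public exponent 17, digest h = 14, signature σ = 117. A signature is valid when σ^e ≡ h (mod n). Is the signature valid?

invalid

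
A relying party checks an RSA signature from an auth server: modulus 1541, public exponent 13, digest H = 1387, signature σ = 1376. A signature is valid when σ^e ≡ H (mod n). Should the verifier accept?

Squares mod 1541: σ^1≡1376, σ^2≡1028, σ^4≡1199, σ^8≡1389
13 = 8 + 4 + 1, so σ^13 ≡ 1389·1199·1376 ≡ 1387 (mod 1541)
σ^13 mod 1541 = 1387 matches H.

accept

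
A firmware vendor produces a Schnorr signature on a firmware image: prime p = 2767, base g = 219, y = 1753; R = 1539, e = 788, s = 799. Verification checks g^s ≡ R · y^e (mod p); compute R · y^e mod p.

1753^788 mod 2767 = 1828
R · y^e ≡ 1539·1828 = 2813292 ≡ 2020 (mod 2767)

2020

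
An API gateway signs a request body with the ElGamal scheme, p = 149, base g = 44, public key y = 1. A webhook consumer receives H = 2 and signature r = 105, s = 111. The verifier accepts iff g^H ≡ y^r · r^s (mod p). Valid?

Left side g^H mod p:
44^2 = 1936 ≡ 148
Right side y^r · r^s mod p:
1^2 = 1
1^4 ≡ 1^2 = 1
1^8 ≡ 1^2 = 1
1^16 ≡ 1^2 = 1
1^32 ≡ 1^2 = 1
1^64 ≡ 1^2 = 1
105 = 64 + 32 + 8 + 1, so 1^105 ≡ 1·1·1·1 ≡ 1 (mod 149)
105^2 = 11025 ≡ 148
105^4 ≡ 148^2 = 21904 ≡ 1
105^8 ≡ 1^2 = 1
105^16 ≡ 1^2 = 1
105^32 ≡ 1^2 = 1
105^64 ≡ 1^2 = 1
111 = 64 + 32 + 8 + 4 + 2 + 1, so 105^111 ≡ 1·1·1·1·148·105 ≡ 44 (mod 149)
1·44 = 44 ≡ 44 (mod 149)
148 ≠ 44, so verification fails.

no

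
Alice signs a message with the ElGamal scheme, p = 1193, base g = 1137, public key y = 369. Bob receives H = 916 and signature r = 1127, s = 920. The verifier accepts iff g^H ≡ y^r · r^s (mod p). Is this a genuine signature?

Left side g^H mod p:
1137^2 = 1292769 ≡ 750
1137^4 ≡ 750^2 = 562500 ≡ 597
1137^8 ≡ 597^2 = 356409 ≡ 895
1137^16 ≡ 895^2 = 801025 ≡ 522
1137^32 ≡ 522^2 = 272484 ≡ 480
1137^64 ≡ 480^2 = 230400 ≡ 151
1137^128 ≡ 151^2 = 22801 ≡ 134
1137^256 ≡ 134^2 = 17956 ≡ 61
1137^512 ≡ 61^2 = 3721 ≡ 142
916 = 512 + 256 + 128 + 16 + 4, so 1137^916 ≡ 142·61·134·522·597 ≡ 333 (mod 1193)
Right side y^r · r^s mod p:
369^2 = 136161 ≡ 159
369^4 ≡ 159^2 = 25281 ≡ 228
369^8 ≡ 228^2 = 51984 ≡ 685
369^16 ≡ 685^2 = 469225 ≡ 376
369^32 ≡ 376^2 = 141376 ≡ 602
369^64 ≡ 602^2 = 362404 ≡ 925
369^128 ≡ 925^2 = 855625 ≡ 244
369^256 ≡ 244^2 = 59536 ≡ 1079
369^512 ≡ 1079^2 = 1164241 ≡ 1066
369^1024 ≡ 1066^2 = 1136356 ≡ 620
1127 = 1024 + 64 + 32 + 4 + 2 + 1, so 369^1127 ≡ 620·925·602·228·159·369 ≡ 310 (mod 1193)
1127^2 = 1270129 ≡ 777
1127^4 ≡ 777^2 = 603729 ≡ 71
1127^8 ≡ 71^2 = 5041 ≡ 269
1127^16 ≡ 269^2 = 72361 ≡ 781
1127^32 ≡ 781^2 = 609961 ≡ 338
1127^64 ≡ 338^2 = 114244 ≡ 909
1127^128 ≡ 909^2 = 826281 ≡ 725
1127^256 ≡ 725^2 = 525625 ≡ 705
1127^512 ≡ 705^2 = 497025 ≡ 737
920 = 512 + 256 + 128 + 16 + 8, so 1127^920 ≡ 737·705·725·781·269 ≡ 1025 (mod 1193)
310·1025 = 317750 ≡ 412 (mod 1193)
333 ≠ 412, so verification fails.

forged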